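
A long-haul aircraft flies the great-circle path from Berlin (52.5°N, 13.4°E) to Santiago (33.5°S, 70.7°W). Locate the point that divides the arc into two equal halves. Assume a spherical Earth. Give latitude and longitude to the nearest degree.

The haversine formula gives a central angle δ ≈ 1.967 rad (112.7°) between the endpoints.
Interpolate at f = 1/2 with slerp weights a = sin((1−f)δ)/sin δ ≈ 0.902, b = sin(fδ)/sin δ ≈ 0.902.
p = a·p₁ + b·p₂ ≈ (0.783, -0.583, 0.218); φ = arcsin(p_z) ≈ 12.58°, λ = atan2(p_y, p_x) ≈ -36.66°.

≈ 13°N, 37°W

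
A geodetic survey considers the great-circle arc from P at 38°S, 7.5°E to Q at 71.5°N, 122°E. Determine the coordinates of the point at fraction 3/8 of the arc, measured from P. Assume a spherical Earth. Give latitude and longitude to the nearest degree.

Convert each endpoint to a unit vector on the sphere (x = cos φ cos λ, y = cos φ sin λ, z = sin φ).
The central angle between the endpoints is δ = arccos(p₁·p₂) ≈ 2.329 rad (133.4°).
Interpolate at f = 3/8 with slerp weights a = sin((1−f)δ)/sin δ ≈ 1.368, b = sin(fδ)/sin δ ≈ 1.056.
p = a·p₁ + b·p₂ ≈ (0.891, 0.425, 0.159); φ = arcsin(p_z) ≈ 9.14°, λ = atan2(p_y, p_x) ≈ 25.48°.

≈ 9°N, 25°E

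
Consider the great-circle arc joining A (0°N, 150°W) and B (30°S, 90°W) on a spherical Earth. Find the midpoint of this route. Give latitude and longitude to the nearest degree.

Write both endpoints as unit vectors p₁, p₂ with components (cos φ cos λ, cos φ sin λ, sin φ).
The central angle between the endpoints is δ = arccos(p₁·p₂) ≈ 1.123 rad (64.3°).
Interpolate at f = 1/2 with slerp weights a = sin((1−f)δ)/sin δ ≈ 0.591, b = sin(fδ)/sin δ ≈ 0.591.
p = a·p₁ + b·p₂ ≈ (-0.512, -0.807, -0.295); φ = arcsin(p_z) ≈ -17.18°, λ = atan2(p_y, p_x) ≈ -122.37°.

≈ (17°S, 122°W)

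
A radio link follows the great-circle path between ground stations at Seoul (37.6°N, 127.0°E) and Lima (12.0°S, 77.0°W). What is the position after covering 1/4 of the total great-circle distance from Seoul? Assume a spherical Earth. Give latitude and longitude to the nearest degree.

From cos δ = sin φ₁ sin φ₂ + cos φ₁ cos φ₂ cos Δλ, the central angle is δ ≈ 2.559 rad (146.6°).
Interpolate at f = 1/4 with slerp weights a = sin((1−f)δ)/sin δ ≈ 1.708, b = sin(fδ)/sin δ ≈ 1.084.
p = a·p₁ + b·p₂ ≈ (-0.576, 0.047, 0.816); φ = arcsin(p_z) ≈ 54.73°, λ = atan2(p_y, p_x) ≈ 175.33°.

≈ (55°N, 175°E)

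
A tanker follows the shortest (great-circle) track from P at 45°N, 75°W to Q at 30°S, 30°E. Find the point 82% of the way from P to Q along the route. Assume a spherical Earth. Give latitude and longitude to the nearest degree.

≈ 16°S, 12°E

The haversine formula gives a central angle δ ≈ 2.108 rad (120.8°) between the endpoints.
Interpolate at f = 0.82 with slerp weights a = sin((1−f)δ)/sin δ ≈ 0.431, b = sin(fδ)/sin δ ≈ 1.150.
p = a·p₁ + b·p₂ ≈ (0.941, 0.203, -0.270); φ = arcsin(p_z) ≈ -15.66°, λ = atan2(p_y, p_x) ≈ 12.19°.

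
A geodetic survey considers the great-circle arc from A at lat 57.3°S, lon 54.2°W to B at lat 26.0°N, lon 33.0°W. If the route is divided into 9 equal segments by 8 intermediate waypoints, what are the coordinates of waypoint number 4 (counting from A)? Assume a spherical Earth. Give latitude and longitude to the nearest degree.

Write both endpoints as unit vectors p₁, p₂ with components (cos φ cos λ, cos φ sin λ, sin φ).
The central angle between the endpoints is δ = arccos(p₁·p₂) ≈ 1.487 rad (85.2°).
Interpolate at f = 4/9 with slerp weights a = sin((1−f)δ)/sin δ ≈ 0.738, b = sin(fδ)/sin δ ≈ 0.616.
p = a·p₁ + b·p₂ ≈ (0.697, -0.625, -0.351); φ = arcsin(p_z) ≈ -20.54°, λ = atan2(p_y, p_x) ≈ -41.86°.

≈ lat 21°S, lon 42°W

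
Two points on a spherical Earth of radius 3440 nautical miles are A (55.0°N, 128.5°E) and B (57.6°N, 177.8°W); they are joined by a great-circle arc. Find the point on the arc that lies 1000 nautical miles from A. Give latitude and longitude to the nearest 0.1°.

≈ (59.4°N, 158.5°E)

From cos δ = sin φ₁ sin φ₂ + cos φ₁ cos φ₂ cos Δλ, the central angle is δ ≈ 0.508 rad (29.1°). The total great-circle distance is δ·R ≈ 0.508 × 3440 ≈ 1748 nmi, so the target fraction is f = 1000/1748 ≈ 0.572.
Interpolate at f ≈ 0.572 with slerp weights a = sin((1−f)δ)/sin δ ≈ 0.444, b = sin(fδ)/sin δ ≈ 0.589.
p = a·p₁ + b·p₂ ≈ (-0.474, 0.187, 0.861); φ = arcsin(p_z) ≈ 59.38°, λ = atan2(p_y, p_x) ≈ 158.46°.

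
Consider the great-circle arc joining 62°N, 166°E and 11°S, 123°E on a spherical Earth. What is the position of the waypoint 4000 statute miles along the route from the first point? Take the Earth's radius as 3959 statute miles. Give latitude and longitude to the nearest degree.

Write both endpoints as unit vectors p₁, p₂ with components (cos φ cos λ, cos φ sin λ, sin φ).
The central angle between the endpoints is δ = arccos(p₁·p₂) ≈ 1.401 rad (80.3°). The total great-circle distance is δ·R ≈ 1.401 × 3959 ≈ 5548 mi, so the target fraction is f = 4000/5548 ≈ 0.721.
Interpolate at f ≈ 0.721 with slerp weights a = sin((1−f)δ)/sin δ ≈ 0.387, b = sin(fδ)/sin δ ≈ 0.859.
p = a·p₁ + b·p₂ ≈ (-0.636, 0.751, 0.177); φ = arcsin(p_z) ≈ 10.22°, λ = atan2(p_y, p_x) ≈ 130.23°.

≈ 10°N, 130°E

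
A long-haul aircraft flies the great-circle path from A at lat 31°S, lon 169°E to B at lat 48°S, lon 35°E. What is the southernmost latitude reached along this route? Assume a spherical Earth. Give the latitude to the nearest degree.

≈ 66°S

The great circle lies in the plane with unit normal n̂ = (p₁ × p₂)/|p₁ × p₂|.
Here n̂_z ≈ -0.413; the vertex latitude is φ_max = arccos|n̂_z| ≈ 65.6°.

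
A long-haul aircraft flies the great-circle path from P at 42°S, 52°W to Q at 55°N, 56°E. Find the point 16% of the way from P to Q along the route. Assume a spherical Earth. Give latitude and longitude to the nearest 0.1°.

≈ 26.3°S, 34.5°W

Write both endpoints as unit vectors p₁, p₂ with components (cos φ cos λ, cos φ sin λ, sin φ).
The central angle between the endpoints is δ = arccos(p₁·p₂) ≈ 2.318 rad (132.8°).
Interpolate at f = 0.16 with slerp weights a = sin((1−f)δ)/sin δ ≈ 1.268, b = sin(fδ)/sin δ ≈ 0.494.
p = a·p₁ + b·p₂ ≈ (0.739, -0.508, -0.444); φ = arcsin(p_z) ≈ -26.33°, λ = atan2(p_y, p_x) ≈ -34.49°.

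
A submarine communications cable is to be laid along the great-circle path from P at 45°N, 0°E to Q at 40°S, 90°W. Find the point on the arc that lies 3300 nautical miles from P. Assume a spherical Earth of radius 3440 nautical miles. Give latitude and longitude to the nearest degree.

≈ 6°N, 45°W

Convert each endpoint to a unit vector on the sphere (x = cos φ cos λ, y = cos φ sin λ, z = sin φ).
The central angle between the endpoints is δ = arccos(p₁·p₂) ≈ 2.043 rad (117.0°). The total great-circle distance is δ·R ≈ 2.043 × 3440 ≈ 7027 nmi, so the target fraction is f = 3300/7027 ≈ 0.470.
Interpolate at f ≈ 0.470 with slerp weights a = sin((1−f)δ)/sin δ ≈ 0.992, b = sin(fδ)/sin δ ≈ 0.919.
p = a·p₁ + b·p₂ ≈ (0.701, -0.704, 0.111); φ = arcsin(p_z) ≈ 6.34°, λ = atan2(p_y, p_x) ≈ -45.11°.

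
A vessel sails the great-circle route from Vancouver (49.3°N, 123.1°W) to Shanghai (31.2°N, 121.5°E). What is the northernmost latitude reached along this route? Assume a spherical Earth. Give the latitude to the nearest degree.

The great circle lies in the plane with unit normal n̂ = (p₁ × p₂)/|p₁ × p₂|.
Here n̂_z ≈ -0.510; the vertex latitude is φ_max = arccos|n̂_z| ≈ 59.3°.

≈ 59°N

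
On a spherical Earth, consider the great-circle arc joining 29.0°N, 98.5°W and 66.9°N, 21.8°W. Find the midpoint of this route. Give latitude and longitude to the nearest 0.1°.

≈ 53.5°N, 76.9°W

The haversine formula gives a central angle δ ≈ 1.018 rad (58.3°) between the endpoints.
Interpolate at f = 1/2 with slerp weights a = sin((1−f)δ)/sin δ ≈ 0.573, b = sin(fδ)/sin δ ≈ 0.573.
p = a·p₁ + b·p₂ ≈ (0.135, -0.579, 0.804); φ = arcsin(p_z) ≈ 53.54°, λ = atan2(p_y, p_x) ≈ -76.91°.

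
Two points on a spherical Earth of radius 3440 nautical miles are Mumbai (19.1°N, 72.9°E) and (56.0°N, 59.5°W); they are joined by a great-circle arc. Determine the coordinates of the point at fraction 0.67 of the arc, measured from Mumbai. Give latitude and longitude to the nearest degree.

From cos δ = sin φ₁ sin φ₂ + cos φ₁ cos φ₂ cos Δλ, the central angle is δ ≈ 1.656 rad (94.9°).
Interpolate at f = 0.67 with slerp weights a = sin((1−f)δ)/sin δ ≈ 0.522, b = sin(fδ)/sin δ ≈ 0.899.
p = a·p₁ + b·p₂ ≈ (0.400, 0.038, 0.916); φ = arcsin(p_z) ≈ 66.31°, λ = atan2(p_y, p_x) ≈ 5.43°.

≈ (66°N, 5°E)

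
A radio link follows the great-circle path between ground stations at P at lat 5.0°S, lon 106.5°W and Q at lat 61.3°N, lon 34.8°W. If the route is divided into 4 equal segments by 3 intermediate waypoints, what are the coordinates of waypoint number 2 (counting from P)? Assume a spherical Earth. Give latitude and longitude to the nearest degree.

The haversine formula gives a central angle δ ≈ 1.497 rad (85.8°) between the endpoints.
Interpolate at f = 2/4 with slerp weights a = sin((1−f)δ)/sin δ ≈ 0.682, b = sin(fδ)/sin δ ≈ 0.682.
p = a·p₁ + b·p₂ ≈ (0.076, -0.839, 0.539); φ = arcsin(p_z) ≈ 32.62°, λ = atan2(p_y, p_x) ≈ -84.82°.

≈ lat 33°N, lon 85°W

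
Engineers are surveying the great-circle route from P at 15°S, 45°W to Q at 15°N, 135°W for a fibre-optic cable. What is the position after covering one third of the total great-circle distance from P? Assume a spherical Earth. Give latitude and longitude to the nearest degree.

Write both endpoints as unit vectors p₁, p₂ with components (cos φ cos λ, cos φ sin λ, sin φ).
The central angle between the endpoints is δ = arccos(p₁·p₂) ≈ 1.638 rad (93.8°).
Interpolate at f = 1/3 with slerp weights a = sin((1−f)δ)/sin δ ≈ 0.889, b = sin(fδ)/sin δ ≈ 0.520.
p = a·p₁ + b·p₂ ≈ (0.252, -0.963, -0.096); φ = arcsin(p_z) ≈ -5.48°, λ = atan2(p_y, p_x) ≈ -75.33°.

≈ 5°S, 75°W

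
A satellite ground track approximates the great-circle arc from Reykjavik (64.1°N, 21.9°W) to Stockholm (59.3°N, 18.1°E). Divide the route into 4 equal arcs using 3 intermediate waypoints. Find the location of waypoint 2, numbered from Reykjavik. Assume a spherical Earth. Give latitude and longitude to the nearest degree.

Convert each endpoint to a unit vector on the sphere (x = cos φ cos λ, y = cos φ sin λ, z = sin φ).
The central angle between the endpoints is δ = arccos(p₁·p₂) ≈ 0.335 rad (19.2°).
Interpolate at f = 2/4 with slerp weights a = sin((1−f)δ)/sin δ ≈ 0.507, b = sin(fδ)/sin δ ≈ 0.507.
p = a·p₁ + b·p₂ ≈ (0.452, -0.002, 0.892); φ = arcsin(p_z) ≈ 63.15°, λ = atan2(p_y, p_x) ≈ -0.28°.

≈ 63°N, 0°E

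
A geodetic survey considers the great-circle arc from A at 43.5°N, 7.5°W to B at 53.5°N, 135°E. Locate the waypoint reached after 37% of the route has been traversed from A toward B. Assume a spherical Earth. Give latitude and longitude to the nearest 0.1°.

Write both endpoints as unit vectors p₁, p₂ with components (cos φ cos λ, cos φ sin λ, sin φ).
The central angle between the endpoints is δ = arccos(p₁·p₂) ≈ 1.358 rad (77.8°).
Interpolate at f = 0.37 with slerp weights a = sin((1−f)δ)/sin δ ≈ 0.772, b = sin(fδ)/sin δ ≈ 0.493.
p = a·p₁ + b·p₂ ≈ (0.348, 0.134, 0.928); φ = arcsin(p_z) ≈ 68.09°, λ = atan2(p_y, p_x) ≈ 21.06°.

≈ 68.1°N, 21.1°E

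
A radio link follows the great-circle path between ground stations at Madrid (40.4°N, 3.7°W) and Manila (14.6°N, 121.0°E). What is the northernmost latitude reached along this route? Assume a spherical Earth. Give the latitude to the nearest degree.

The great circle lies in the plane with unit normal n̂ = (p₁ × p₂)/|p₁ × p₂|.
Here n̂_z ≈ +0.627; the vertex latitude is φ_max = arccos|n̂_z| ≈ 51.2°.
Check via Clairaut: cos φ_max = |cos φ₁| · sin C = cos(40.4°)·sin(55.4°) ≈ 0.627, again giving ≈ 51.2°.

≈ 51°N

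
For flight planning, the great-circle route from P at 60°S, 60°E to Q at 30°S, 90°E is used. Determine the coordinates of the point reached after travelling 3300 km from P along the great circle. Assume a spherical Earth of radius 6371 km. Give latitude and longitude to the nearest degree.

Write both endpoints as unit vectors p₁, p₂ with components (cos φ cos λ, cos φ sin λ, sin φ).
The central angle between the endpoints is δ = arccos(p₁·p₂) ≈ 0.630 rad (36.1°). The total great-circle distance is δ·R ≈ 0.630 × 6371 ≈ 4014 km, so the target fraction is f = 3300/4014 ≈ 0.822.
Interpolate at f ≈ 0.822 with slerp weights a = sin((1−f)δ)/sin δ ≈ 0.190, b = sin(fδ)/sin δ ≈ 0.840.
p = a·p₁ + b·p₂ ≈ (0.047, 0.810, -0.585); φ = arcsin(p_z) ≈ -35.77°, λ = atan2(p_y, p_x) ≈ 86.65°.

≈ 36°S, 87°E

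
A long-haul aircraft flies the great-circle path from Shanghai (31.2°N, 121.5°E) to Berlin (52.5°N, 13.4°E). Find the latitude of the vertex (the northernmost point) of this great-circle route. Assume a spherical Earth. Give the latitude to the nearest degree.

The great circle lies in the plane with unit normal n̂ = (p₁ × p₂)/|p₁ × p₂|.
Here n̂_z ≈ -0.511; the vertex latitude is φ_max = arccos|n̂_z| ≈ 59.3°.

≈ 59°N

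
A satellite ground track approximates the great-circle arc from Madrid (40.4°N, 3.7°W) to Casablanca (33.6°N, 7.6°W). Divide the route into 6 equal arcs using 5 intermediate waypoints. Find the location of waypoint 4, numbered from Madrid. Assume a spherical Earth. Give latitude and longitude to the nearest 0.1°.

≈ 35.9°N, 6.4°W

The haversine formula gives a central angle δ ≈ 0.131 rad (7.5°) between the endpoints.
Interpolate at f = 4/6 with slerp weights a = sin((1−f)δ)/sin δ ≈ 0.334, b = sin(fδ)/sin δ ≈ 0.668.
p = a·p₁ + b·p₂ ≈ (0.805, -0.090, 0.586); φ = arcsin(p_z) ≈ 35.88°, λ = atan2(p_y, p_x) ≈ -6.38°.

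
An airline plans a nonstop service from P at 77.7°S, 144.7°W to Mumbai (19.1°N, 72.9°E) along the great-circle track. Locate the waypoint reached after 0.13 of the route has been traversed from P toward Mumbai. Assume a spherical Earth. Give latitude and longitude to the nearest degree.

Convert each endpoint to a unit vector on the sphere (x = cos φ cos λ, y = cos φ sin λ, z = sin φ).
The central angle between the endpoints is δ = arccos(p₁·p₂) ≈ 2.071 rad (118.6°).
Interpolate at f = 0.13 with slerp weights a = sin((1−f)δ)/sin δ ≈ 1.109, b = sin(fδ)/sin δ ≈ 0.303.
p = a·p₁ + b·p₂ ≈ (-0.109, 0.137, -0.985); φ = arcsin(p_z) ≈ -79.92°, λ = atan2(p_y, p_x) ≈ 128.40°.

≈ 80°S, 128°E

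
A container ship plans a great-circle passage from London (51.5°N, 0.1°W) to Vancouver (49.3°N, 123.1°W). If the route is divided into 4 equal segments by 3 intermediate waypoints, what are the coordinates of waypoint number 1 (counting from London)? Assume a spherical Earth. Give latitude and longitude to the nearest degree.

≈ 64°N, 23°W

From cos δ = sin φ₁ sin φ₂ + cos φ₁ cos φ₂ cos Δλ, the central angle is δ ≈ 1.189 rad (68.1°).
Interpolate at f = 1/4 with slerp weights a = sin((1−f)δ)/sin δ ≈ 0.839, b = sin(fδ)/sin δ ≈ 0.316.
p = a·p₁ + b·p₂ ≈ (0.410, -0.173, 0.896); φ = arcsin(p_z) ≈ 63.59°, λ = atan2(p_y, p_x) ≈ -22.94°.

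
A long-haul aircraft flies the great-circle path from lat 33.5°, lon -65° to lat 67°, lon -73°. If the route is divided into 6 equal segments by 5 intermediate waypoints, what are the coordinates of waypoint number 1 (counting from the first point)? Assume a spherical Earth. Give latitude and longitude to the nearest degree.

The haversine formula gives a central angle δ ≈ 0.590 rad (33.8°) between the endpoints.
Interpolate at f = 1/6 with slerp weights a = sin((1−f)δ)/sin δ ≈ 0.849, b = sin(fδ)/sin δ ≈ 0.176.
p = a·p₁ + b·p₂ ≈ (0.319, -0.707, 0.631); φ = arcsin(p_z) ≈ 39.11°, λ = atan2(p_y, p_x) ≈ -65.71°.

≈ lat 39°, lon -66°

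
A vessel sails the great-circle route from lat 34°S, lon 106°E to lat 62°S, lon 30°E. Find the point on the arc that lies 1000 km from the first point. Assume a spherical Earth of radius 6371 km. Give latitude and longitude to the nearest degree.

≈ lat 41°S, lon 99°E

The haversine formula gives a central angle δ ≈ 0.942 rad (54.0°) between the endpoints. The total great-circle distance is δ·R ≈ 0.942 × 6371 ≈ 6004 km, so the target fraction is f = 1000/6004 ≈ 0.167.
Interpolate at f ≈ 0.167 with slerp weights a = sin((1−f)δ)/sin δ ≈ 0.874, b = sin(fδ)/sin δ ≈ 0.193.
p = a·p₁ + b·p₂ ≈ (-0.121, 0.742, -0.659); φ = arcsin(p_z) ≈ -41.25°, λ = atan2(p_y, p_x) ≈ 99.28°.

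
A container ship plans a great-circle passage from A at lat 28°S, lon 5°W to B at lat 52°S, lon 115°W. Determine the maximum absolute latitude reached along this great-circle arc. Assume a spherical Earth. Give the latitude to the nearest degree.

The great circle lies in the plane with unit normal n̂ = (p₁ × p₂)/|p₁ × p₂|.
Here n̂_z ≈ -0.520; the vertex latitude is φ_max = arccos|n̂_z| ≈ 58.7°.
Check via Clairaut: cos φ_max = |cos φ₁| · sin C = cos(28.0°)·sin(143.9°) ≈ 0.520, again giving ≈ 58.7°.

≈ 59°S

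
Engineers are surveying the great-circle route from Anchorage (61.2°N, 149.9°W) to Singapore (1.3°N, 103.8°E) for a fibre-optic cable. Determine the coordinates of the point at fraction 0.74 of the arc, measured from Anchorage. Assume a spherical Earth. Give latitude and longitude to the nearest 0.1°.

Convert each endpoint to a unit vector on the sphere (x = cos φ cos λ, y = cos φ sin λ, z = sin φ).
The central angle between the endpoints is δ = arccos(p₁·p₂) ≈ 1.686 rad (96.6°).
Interpolate at f = 0.74 with slerp weights a = sin((1−f)δ)/sin δ ≈ 0.427, b = sin(fδ)/sin δ ≈ 0.955.
p = a·p₁ + b·p₂ ≈ (-0.406, 0.824, 0.396); φ = arcsin(p_z) ≈ 23.34°, λ = atan2(p_y, p_x) ≈ 116.23°.

≈ 23.3°N, 116.2°E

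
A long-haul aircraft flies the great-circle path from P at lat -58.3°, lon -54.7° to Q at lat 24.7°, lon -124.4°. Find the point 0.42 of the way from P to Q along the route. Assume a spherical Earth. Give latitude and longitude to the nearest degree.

The haversine formula gives a central angle δ ≈ 1.762 rad (100.9°) between the endpoints.
Interpolate at f = 0.42 with slerp weights a = sin((1−f)δ)/sin δ ≈ 0.869, b = sin(fδ)/sin δ ≈ 0.687.
p = a·p₁ + b·p₂ ≈ (-0.089, -0.887, -0.452); φ = arcsin(p_z) ≈ -26.89°, λ = atan2(p_y, p_x) ≈ -95.71°.

≈ lat -27°, lon -96°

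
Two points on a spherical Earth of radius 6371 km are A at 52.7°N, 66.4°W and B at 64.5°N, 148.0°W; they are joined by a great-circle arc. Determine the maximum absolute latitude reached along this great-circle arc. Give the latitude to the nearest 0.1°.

≈ 66.8°N

The great circle lies in the plane with unit normal n̂ = (p₁ × p₂)/|p₁ × p₂|.
Here n̂_z ≈ -0.394; the vertex latitude is φ_max = arccos|n̂_z| ≈ 66.8°.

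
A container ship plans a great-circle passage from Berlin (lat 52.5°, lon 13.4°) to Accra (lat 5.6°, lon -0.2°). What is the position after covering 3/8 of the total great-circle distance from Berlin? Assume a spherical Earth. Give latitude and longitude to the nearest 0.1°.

≈ lat 35.1°, lon 6.6°

Write both endpoints as unit vectors p₁, p₂ with components (cos φ cos λ, cos φ sin λ, sin φ).
The central angle between the endpoints is δ = arccos(p₁·p₂) ≈ 0.842 rad (48.2°).
Interpolate at f = 3/8 with slerp weights a = sin((1−f)δ)/sin δ ≈ 0.673, b = sin(fδ)/sin δ ≈ 0.416.
p = a·p₁ + b·p₂ ≈ (0.813, 0.094, 0.575); φ = arcsin(p_z) ≈ 35.08°, λ = atan2(p_y, p_x) ≈ 6.56°.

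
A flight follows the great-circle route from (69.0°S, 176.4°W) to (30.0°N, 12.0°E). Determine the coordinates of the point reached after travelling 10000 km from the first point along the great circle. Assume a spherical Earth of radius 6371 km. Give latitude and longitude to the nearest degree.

≈ (21°S, 16°E)

Write both endpoints as unit vectors p₁, p₂ with components (cos φ cos λ, cos φ sin λ, sin φ).
The central angle between the endpoints is δ = arccos(p₁·p₂) ≈ 2.456 rad (140.7°). The total great-circle distance is δ·R ≈ 2.456 × 6371 ≈ 15645 km, so the target fraction is f = 10000/15645 ≈ 0.639.
Interpolate at f ≈ 0.639 with slerp weights a = sin((1−f)δ)/sin δ ≈ 1.223, b = sin(fδ)/sin δ ≈ 1.579.
p = a·p₁ + b·p₂ ≈ (0.900, 0.257, -0.352); φ = arcsin(p_z) ≈ -20.63°, λ = atan2(p_y, p_x) ≈ 15.92°.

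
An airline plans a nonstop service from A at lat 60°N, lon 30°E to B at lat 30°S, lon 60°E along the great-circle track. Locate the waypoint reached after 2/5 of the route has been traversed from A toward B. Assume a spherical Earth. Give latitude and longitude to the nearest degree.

From cos δ = sin φ₁ sin φ₂ + cos φ₁ cos φ₂ cos Δλ, the central angle is δ ≈ 1.629 rad (93.3°).
Interpolate at f = 2/5 with slerp weights a = sin((1−f)δ)/sin δ ≈ 0.830, b = sin(fδ)/sin δ ≈ 0.607.
p = a·p₁ + b·p₂ ≈ (0.623, 0.663, 0.415); φ = arcsin(p_z) ≈ 24.55°, λ = atan2(p_y, p_x) ≈ 46.81°.

≈ lat 25°N, lon 47°E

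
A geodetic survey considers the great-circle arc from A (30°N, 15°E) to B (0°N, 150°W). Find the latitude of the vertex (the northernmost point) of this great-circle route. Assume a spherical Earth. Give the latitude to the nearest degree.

The great circle lies in the plane with unit normal n̂ = (p₁ × p₂)/|p₁ × p₂|.
Here n̂_z ≈ -0.409; the vertex latitude is φ_max = arccos|n̂_z| ≈ 65.9°.
Check via Clairaut: cos φ_max = |cos φ₁| · sin C = cos(30.0°)·sin(28.2°) ≈ 0.409, again giving ≈ 65.9°.

≈ 66°N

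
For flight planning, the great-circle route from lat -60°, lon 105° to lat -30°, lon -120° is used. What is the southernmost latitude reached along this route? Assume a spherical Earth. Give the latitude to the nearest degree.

≈ -72°

The great circle lies in the plane with unit normal n̂ = (p₁ × p₂)/|p₁ × p₂|.
Here n̂_z ≈ +0.309; the vertex latitude is φ_max = arccos|n̂_z| ≈ 72.0°.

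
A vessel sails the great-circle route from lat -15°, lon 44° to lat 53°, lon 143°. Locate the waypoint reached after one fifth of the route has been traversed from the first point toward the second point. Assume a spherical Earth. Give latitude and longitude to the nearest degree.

≈ lat 2°, lon 57°

Write both endpoints as unit vectors p₁, p₂ with components (cos φ cos λ, cos φ sin λ, sin φ).
The central angle between the endpoints is δ = arccos(p₁·p₂) ≈ 1.873 rad (107.3°).
Interpolate at f = 1/5 with slerp weights a = sin((1−f)δ)/sin δ ≈ 1.045, b = sin(fδ)/sin δ ≈ 0.383.
p = a·p₁ + b·p₂ ≈ (0.542, 0.840, 0.036); φ = arcsin(p_z) ≈ 2.05°, λ = atan2(p_y, p_x) ≈ 57.18°.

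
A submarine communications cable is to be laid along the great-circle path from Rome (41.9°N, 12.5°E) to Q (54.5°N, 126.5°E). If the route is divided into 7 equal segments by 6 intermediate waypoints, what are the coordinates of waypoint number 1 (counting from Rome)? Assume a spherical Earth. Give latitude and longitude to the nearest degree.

≈ (50°N, 21°E)

From cos δ = sin φ₁ sin φ₂ + cos φ₁ cos φ₂ cos Δλ, the central angle is δ ≈ 1.194 rad (68.4°).
Interpolate at f = 1/7 with slerp weights a = sin((1−f)δ)/sin δ ≈ 0.918, b = sin(fδ)/sin δ ≈ 0.183.
p = a·p₁ + b·p₂ ≈ (0.604, 0.233, 0.762); φ = arcsin(p_z) ≈ 49.63°, λ = atan2(p_y, p_x) ≈ 21.10°.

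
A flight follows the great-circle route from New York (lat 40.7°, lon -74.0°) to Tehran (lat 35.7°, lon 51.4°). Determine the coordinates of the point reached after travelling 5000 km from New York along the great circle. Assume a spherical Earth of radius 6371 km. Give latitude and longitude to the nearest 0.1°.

≈ lat 59.6°, lon -6.2°

Write both endpoints as unit vectors p₁, p₂ with components (cos φ cos λ, cos φ sin λ, sin φ).
The central angle between the endpoints is δ = arccos(p₁·p₂) ≈ 1.547 rad (88.6°). The total great-circle distance is δ·R ≈ 1.547 × 6371 ≈ 9855 km, so the target fraction is f = 5000/9855 ≈ 0.507.
Interpolate at f ≈ 0.507 with slerp weights a = sin((1−f)δ)/sin δ ≈ 0.691, b = sin(fδ)/sin δ ≈ 0.707.
p = a·p₁ + b·p₂ ≈ (0.502, -0.055, 0.863); φ = arcsin(p_z) ≈ 59.64°, λ = atan2(p_y, p_x) ≈ -6.21°.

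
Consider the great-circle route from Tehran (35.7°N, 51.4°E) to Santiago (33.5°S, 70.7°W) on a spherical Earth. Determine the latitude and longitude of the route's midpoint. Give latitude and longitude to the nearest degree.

From cos δ = sin φ₁ sin φ₂ + cos φ₁ cos φ₂ cos Δλ, the central angle is δ ≈ 2.321 rad (133.0°).
Interpolate at f = 1/2 with slerp weights a = sin((1−f)δ)/sin δ ≈ 1.254, b = sin(fδ)/sin δ ≈ 1.254.
p = a·p₁ + b·p₂ ≈ (0.981, -0.191, 0.040); φ = arcsin(p_z) ≈ 2.27°, λ = atan2(p_y, p_x) ≈ -11.02°.

≈ 2°N, 11°W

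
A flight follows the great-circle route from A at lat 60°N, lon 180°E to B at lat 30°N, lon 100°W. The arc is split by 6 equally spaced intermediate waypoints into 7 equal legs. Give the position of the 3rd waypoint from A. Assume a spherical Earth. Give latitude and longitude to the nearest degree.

Write both endpoints as unit vectors p₁, p₂ with components (cos φ cos λ, cos φ sin λ, sin φ).
The central angle between the endpoints is δ = arccos(p₁·p₂) ≈ 1.038 rad (59.5°).
Interpolate at f = 3/7 with slerp weights a = sin((1−f)δ)/sin δ ≈ 0.649, b = sin(fδ)/sin δ ≈ 0.500.
p = a·p₁ + b·p₂ ≈ (-0.400, -0.426, 0.812); φ = arcsin(p_z) ≈ 54.26°, λ = atan2(p_y, p_x) ≈ -133.16°.

≈ lat 54°N, lon 133°W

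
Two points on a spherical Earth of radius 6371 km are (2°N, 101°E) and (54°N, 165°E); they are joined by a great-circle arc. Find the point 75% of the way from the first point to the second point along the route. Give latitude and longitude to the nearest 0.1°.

≈ (44.7°N, 140.5°E)

Write both endpoints as unit vectors p₁, p₂ with components (cos φ cos λ, cos φ sin λ, sin φ).
The central angle between the endpoints is δ = arccos(p₁·p₂) ≈ 1.281 rad (73.4°).
Interpolate at f = 0.75 with slerp weights a = sin((1−f)δ)/sin δ ≈ 0.329, b = sin(fδ)/sin δ ≈ 0.855.
p = a·p₁ + b·p₂ ≈ (-0.548, 0.452, 0.703); φ = arcsin(p_z) ≈ 44.70°, λ = atan2(p_y, p_x) ≈ 140.47°.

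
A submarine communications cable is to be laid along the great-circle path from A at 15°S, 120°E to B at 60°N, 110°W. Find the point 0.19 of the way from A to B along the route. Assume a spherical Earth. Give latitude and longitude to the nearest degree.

The haversine formula gives a central angle δ ≈ 2.135 rad (122.3°) between the endpoints.
Interpolate at f = 0.19 with slerp weights a = sin((1−f)δ)/sin δ ≈ 1.168, b = sin(fδ)/sin δ ≈ 0.467.
p = a·p₁ + b·p₂ ≈ (-0.644, 0.758, 0.102); φ = arcsin(p_z) ≈ 5.85°, λ = atan2(p_y, p_x) ≈ 130.36°.

≈ 6°N, 130°E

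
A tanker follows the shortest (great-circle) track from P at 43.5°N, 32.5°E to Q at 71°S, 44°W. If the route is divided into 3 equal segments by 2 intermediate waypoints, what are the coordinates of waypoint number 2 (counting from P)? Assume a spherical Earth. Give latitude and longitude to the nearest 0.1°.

≈ 36.6°S, 3.3°E

Write both endpoints as unit vectors p₁, p₂ with components (cos φ cos λ, cos φ sin λ, sin φ).
The central angle between the endpoints is δ = arccos(p₁·p₂) ≈ 2.209 rad (126.6°).
Interpolate at f = 2/3 with slerp weights a = sin((1−f)δ)/sin δ ≈ 0.836, b = sin(fδ)/sin δ ≈ 1.239.
p = a·p₁ + b·p₂ ≈ (0.802, 0.046, -0.596); φ = arcsin(p_z) ≈ -36.58°, λ = atan2(p_y, p_x) ≈ 3.26°.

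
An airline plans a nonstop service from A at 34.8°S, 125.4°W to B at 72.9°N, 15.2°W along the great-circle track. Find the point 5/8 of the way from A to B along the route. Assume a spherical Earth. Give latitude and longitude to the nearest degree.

Write both endpoints as unit vectors p₁, p₂ with components (cos φ cos λ, cos φ sin λ, sin φ).
The central angle between the endpoints is δ = arccos(p₁·p₂) ≈ 2.251 rad (129.0°).
Interpolate at f = 5/8 with slerp weights a = sin((1−f)δ)/sin δ ≈ 0.961, b = sin(fδ)/sin δ ≈ 1.269.
p = a·p₁ + b·p₂ ≈ (-0.097, -0.741, 0.664); φ = arcsin(p_z) ≈ 41.62°, λ = atan2(p_y, p_x) ≈ -97.47°.

≈ 42°N, 97°W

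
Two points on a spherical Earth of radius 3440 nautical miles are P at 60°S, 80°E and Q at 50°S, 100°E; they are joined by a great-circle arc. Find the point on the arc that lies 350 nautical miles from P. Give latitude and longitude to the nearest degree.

The haversine formula gives a central angle δ ≈ 0.264 rad (15.1°) between the endpoints. The total great-circle distance is δ·R ≈ 0.264 × 3440 ≈ 907 nmi, so the target fraction is f = 350/907 ≈ 0.386.
Interpolate at f ≈ 0.386 with slerp weights a = sin((1−f)δ)/sin δ ≈ 0.619, b = sin(fδ)/sin δ ≈ 0.390.
p = a·p₁ + b·p₂ ≈ (0.010, 0.551, -0.834); φ = arcsin(p_z) ≈ -56.54°, λ = atan2(p_y, p_x) ≈ 88.94°.

≈ 57°S, 89°E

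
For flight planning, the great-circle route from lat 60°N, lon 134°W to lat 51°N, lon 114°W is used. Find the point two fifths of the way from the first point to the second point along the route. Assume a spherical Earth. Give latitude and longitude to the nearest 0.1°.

≈ lat 56.8°N, lon 124.9°W

From cos δ = sin φ₁ sin φ₂ + cos φ₁ cos φ₂ cos Δλ, the central angle is δ ≈ 0.251 rad (14.4°).
Interpolate at f = 2/5 with slerp weights a = sin((1−f)δ)/sin δ ≈ 0.604, b = sin(fδ)/sin δ ≈ 0.404.
p = a·p₁ + b·p₂ ≈ (-0.313, -0.449, 0.837); φ = arcsin(p_z) ≈ 56.80°, λ = atan2(p_y, p_x) ≈ -124.87°.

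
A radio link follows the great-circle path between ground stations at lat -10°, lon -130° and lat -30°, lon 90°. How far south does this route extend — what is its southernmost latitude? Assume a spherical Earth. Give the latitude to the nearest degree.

The great circle lies in the plane with unit normal n̂ = (p₁ × p₂)/|p₁ × p₂|.
Here n̂_z ≈ -0.665; the vertex latitude is φ_max = arccos|n̂_z| ≈ 48.3°.
Check via Clairaut: cos φ_max = |cos φ₁| · sin C = cos(10.0°)·sin(137.5°) ≈ 0.665, again giving ≈ 48.3°.

≈ -48°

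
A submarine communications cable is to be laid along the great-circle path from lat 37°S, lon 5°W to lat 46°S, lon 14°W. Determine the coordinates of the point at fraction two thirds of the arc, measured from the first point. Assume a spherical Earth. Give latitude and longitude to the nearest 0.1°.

Convert each endpoint to a unit vector on the sphere (x = cos φ cos λ, y = cos φ sin λ, z = sin φ).
The central angle between the endpoints is δ = arccos(p₁·p₂) ≈ 0.196 rad (11.2°).
Interpolate at f = 2/3 with slerp weights a = sin((1−f)δ)/sin δ ≈ 0.335, b = sin(fδ)/sin δ ≈ 0.669.
p = a·p₁ + b·p₂ ≈ (0.718, -0.136, -0.683); φ = arcsin(p_z) ≈ -43.08°, λ = atan2(p_y, p_x) ≈ -10.71°.

≈ lat 43.1°S, lon 10.7°W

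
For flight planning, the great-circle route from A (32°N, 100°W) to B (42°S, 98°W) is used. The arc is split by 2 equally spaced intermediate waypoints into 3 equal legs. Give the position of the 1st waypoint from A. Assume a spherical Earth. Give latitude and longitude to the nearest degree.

Convert each endpoint to a unit vector on the sphere (x = cos φ cos λ, y = cos φ sin λ, z = sin φ).
The central angle between the endpoints is δ = arccos(p₁·p₂) ≈ 1.292 rad (74.0°).
Interpolate at f = 1/3 with slerp weights a = sin((1−f)δ)/sin δ ≈ 0.789, b = sin(fδ)/sin δ ≈ 0.434.
p = a·p₁ + b·p₂ ≈ (-0.161, -0.979, 0.128); φ = arcsin(p_z) ≈ 7.33°, λ = atan2(p_y, p_x) ≈ -99.35°.

≈ (7°N, 99°W)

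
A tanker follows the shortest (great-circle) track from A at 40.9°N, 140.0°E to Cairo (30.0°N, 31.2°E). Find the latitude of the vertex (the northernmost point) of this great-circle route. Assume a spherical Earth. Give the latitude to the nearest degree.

≈ 51°N

The great circle lies in the plane with unit normal n̂ = (p₁ × p₂)/|p₁ × p₂|.
Here n̂_z ≈ -0.624; the vertex latitude is φ_max = arccos|n̂_z| ≈ 51.4°.
Check via Clairaut: cos φ_max = |cos φ₁| · sin C = cos(40.9°)·sin(55.6°) ≈ 0.624, again giving ≈ 51.4°.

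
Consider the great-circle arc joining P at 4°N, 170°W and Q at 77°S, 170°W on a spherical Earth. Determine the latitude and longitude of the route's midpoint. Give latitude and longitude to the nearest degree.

Convert each endpoint to a unit vector on the sphere (x = cos φ cos λ, y = cos φ sin λ, z = sin φ).
The central angle between the endpoints is δ = arccos(p₁·p₂) ≈ 1.414 rad (81.0°).
Interpolate at f = 1/2 with slerp weights a = sin((1−f)δ)/sin δ ≈ 0.658, b = sin(fδ)/sin δ ≈ 0.658.
p = a·p₁ + b·p₂ ≈ (-0.792, -0.140, -0.595); φ = arcsin(p_z) ≈ -36.50°, λ = atan2(p_y, p_x) ≈ -170.00°.

≈ 36°S, 170°W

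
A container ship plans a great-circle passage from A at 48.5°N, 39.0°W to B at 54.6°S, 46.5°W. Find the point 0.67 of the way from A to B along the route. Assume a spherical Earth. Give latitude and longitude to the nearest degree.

≈ 21°S, 43°W

The haversine formula gives a central angle δ ≈ 1.803 rad (103.3°) between the endpoints.
Interpolate at f = 0.67 with slerp weights a = sin((1−f)δ)/sin δ ≈ 0.576, b = sin(fδ)/sin δ ≈ 0.961.
p = a·p₁ + b·p₂ ≈ (0.680, -0.644, -0.352); φ = arcsin(p_z) ≈ -20.59°, λ = atan2(p_y, p_x) ≈ -43.45°.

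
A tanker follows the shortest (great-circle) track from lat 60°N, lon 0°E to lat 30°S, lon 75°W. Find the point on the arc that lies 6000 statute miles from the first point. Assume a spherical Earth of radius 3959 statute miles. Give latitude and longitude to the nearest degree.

≈ lat 11°S, lon 64°W

Convert each endpoint to a unit vector on the sphere (x = cos φ cos λ, y = cos φ sin λ, z = sin φ).
The central angle between the endpoints is δ = arccos(p₁·p₂) ≈ 1.898 rad (108.7°). The total great-circle distance is δ·R ≈ 1.898 × 3959 ≈ 7512 mi, so the target fraction is f = 6000/7512 ≈ 0.799.
Interpolate at f ≈ 0.799 with slerp weights a = sin((1−f)δ)/sin δ ≈ 0.394, b = sin(fδ)/sin δ ≈ 1.054.
p = a·p₁ + b·p₂ ≈ (0.433, -0.882, -0.186); φ = arcsin(p_z) ≈ -10.74°, λ = atan2(p_y, p_x) ≈ -63.84°.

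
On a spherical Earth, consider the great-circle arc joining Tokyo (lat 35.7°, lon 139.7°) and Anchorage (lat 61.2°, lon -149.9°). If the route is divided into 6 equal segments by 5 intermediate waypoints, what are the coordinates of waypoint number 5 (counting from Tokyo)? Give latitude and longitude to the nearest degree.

≈ lat 61°, lon -167°

Write both endpoints as unit vectors p₁, p₂ with components (cos φ cos λ, cos φ sin λ, sin φ).
The central angle between the endpoints is δ = arccos(p₁·p₂) ≈ 0.873 rad (50.0°).
Interpolate at f = 5/6 with slerp weights a = sin((1−f)δ)/sin δ ≈ 0.189, b = sin(fδ)/sin δ ≈ 0.868.
p = a·p₁ + b·p₂ ≈ (-0.479, -0.110, 0.871); φ = arcsin(p_z) ≈ 60.57°, λ = atan2(p_y, p_x) ≈ -167.03°.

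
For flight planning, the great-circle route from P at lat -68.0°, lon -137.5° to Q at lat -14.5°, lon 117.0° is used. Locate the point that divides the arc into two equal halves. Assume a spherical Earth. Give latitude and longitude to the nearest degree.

≈ lat -51°, lon 140°

Convert each endpoint to a unit vector on the sphere (x = cos φ cos λ, y = cos φ sin λ, z = sin φ).
The central angle between the endpoints is δ = arccos(p₁·p₂) ≈ 1.435 rad (82.2°).
Interpolate at f = 1/2 with slerp weights a = sin((1−f)δ)/sin δ ≈ 0.664, b = sin(fδ)/sin δ ≈ 0.664.
p = a·p₁ + b·p₂ ≈ (-0.475, 0.405, -0.781); φ = arcsin(p_z) ≈ -51.40°, λ = atan2(p_y, p_x) ≈ 139.58°.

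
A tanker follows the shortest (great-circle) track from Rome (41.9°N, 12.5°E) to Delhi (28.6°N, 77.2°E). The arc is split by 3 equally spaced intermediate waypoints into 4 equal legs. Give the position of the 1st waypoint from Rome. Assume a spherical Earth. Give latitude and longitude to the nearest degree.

≈ 42°N, 30°E

Write both endpoints as unit vectors p₁, p₂ with components (cos φ cos λ, cos φ sin λ, sin φ).
The central angle between the endpoints is δ = arccos(p₁·p₂) ≈ 0.929 rad (53.2°).
Interpolate at f = 1/4 with slerp weights a = sin((1−f)δ)/sin δ ≈ 0.801, b = sin(fδ)/sin δ ≈ 0.287.
p = a·p₁ + b·p₂ ≈ (0.638, 0.375, 0.673); φ = arcsin(p_z) ≈ 42.26°, λ = atan2(p_y, p_x) ≈ 30.45°.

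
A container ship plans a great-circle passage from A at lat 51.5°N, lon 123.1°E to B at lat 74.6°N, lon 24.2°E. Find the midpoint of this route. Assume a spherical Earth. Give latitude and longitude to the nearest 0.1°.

Write both endpoints as unit vectors p₁, p₂ with components (cos φ cos λ, cos φ sin λ, sin φ).
The central angle between the endpoints is δ = arccos(p₁·p₂) ≈ 0.754 rad (43.2°).
Interpolate at f = 1/2 with slerp weights a = sin((1−f)δ)/sin δ ≈ 0.538, b = sin(fδ)/sin δ ≈ 0.538.
p = a·p₁ + b·p₂ ≈ (-0.053, 0.339, 0.939); φ = arcsin(p_z) ≈ 69.94°, λ = atan2(p_y, p_x) ≈ 98.81°.

≈ lat 69.9°N, lon 98.8°E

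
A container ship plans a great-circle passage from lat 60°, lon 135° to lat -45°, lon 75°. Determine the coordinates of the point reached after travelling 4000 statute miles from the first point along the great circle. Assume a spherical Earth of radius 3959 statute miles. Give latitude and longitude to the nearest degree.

Convert each endpoint to a unit vector on the sphere (x = cos φ cos λ, y = cos φ sin λ, z = sin φ).
The central angle between the endpoints is δ = arccos(p₁·p₂) ≈ 2.021 rad (115.8°). The total great-circle distance is δ·R ≈ 2.021 × 3959 ≈ 8003 mi, so the target fraction is f = 4000/8003 ≈ 0.500.
Interpolate at f ≈ 0.500 with slerp weights a = sin((1−f)δ)/sin δ ≈ 0.941, b = sin(fδ)/sin δ ≈ 0.941.
p = a·p₁ + b·p₂ ≈ (-0.161, 0.976, 0.150); φ = arcsin(p_z) ≈ 8.62°, λ = atan2(p_y, p_x) ≈ 99.35°.

≈ lat 9°, lon 99°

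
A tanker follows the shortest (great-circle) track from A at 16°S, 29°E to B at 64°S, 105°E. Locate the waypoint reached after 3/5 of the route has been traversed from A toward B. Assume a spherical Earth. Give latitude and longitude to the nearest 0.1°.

Convert each endpoint to a unit vector on the sphere (x = cos φ cos λ, y = cos φ sin λ, z = sin φ).
The central angle between the endpoints is δ = arccos(p₁·p₂) ≈ 1.214 rad (69.5°).
Interpolate at f = 3/5 with slerp weights a = sin((1−f)δ)/sin δ ≈ 0.498, b = sin(fδ)/sin δ ≈ 0.710.
p = a·p₁ + b·p₂ ≈ (0.338, 0.533, -0.776); φ = arcsin(p_z) ≈ -50.87°, λ = atan2(p_y, p_x) ≈ 57.60°.

≈ 50.9°S, 57.6°E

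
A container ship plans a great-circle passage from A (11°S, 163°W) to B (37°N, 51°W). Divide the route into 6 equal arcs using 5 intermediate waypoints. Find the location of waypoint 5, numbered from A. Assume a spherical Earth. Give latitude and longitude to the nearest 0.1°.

≈ (36.1°N, 74.7°W)

From cos δ = sin φ₁ sin φ₂ + cos φ₁ cos φ₂ cos Δλ, the central angle is δ ≈ 1.992 rad (114.1°).
Interpolate at f = 5/6 with slerp weights a = sin((1−f)δ)/sin δ ≈ 0.357, b = sin(fδ)/sin δ ≈ 1.091.
p = a·p₁ + b·p₂ ≈ (0.213, -0.780, 0.589); φ = arcsin(p_z) ≈ 36.06°, λ = atan2(p_y, p_x) ≈ -74.70°.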